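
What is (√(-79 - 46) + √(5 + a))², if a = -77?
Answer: -197 - 60*√10 ≈ -386.74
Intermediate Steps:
(√(-79 - 46) + √(5 + a))² = (√(-79 - 46) + √(5 - 77))² = (√(-125) + √(-72))² = (5*I*√5 + 6*I*√2)²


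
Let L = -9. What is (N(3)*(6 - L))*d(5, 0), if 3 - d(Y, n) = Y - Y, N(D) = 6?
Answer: 270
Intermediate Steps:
d(Y, n) = 3 (d(Y, n) = 3 - (Y - Y) = 3 - 1*0 = 3 + 0 = 3)
(N(3)*(6 - L))*d(5, 0) = (6*(6 - 1*(-9)))*3 = (6*(6 + 9))*3 = (6*15)*3 = 90*3 = 270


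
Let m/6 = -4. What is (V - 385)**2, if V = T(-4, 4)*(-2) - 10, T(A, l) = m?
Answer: 120409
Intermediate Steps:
m = -24 (m = 6*(-4) = -24)
T(A, l) = -24
V = 38 (V = -24*(-2) - 10 = 48 - 10 = 38)
(V - 385)**2 = (38 - 385)**2 = (-347)**2 = 120409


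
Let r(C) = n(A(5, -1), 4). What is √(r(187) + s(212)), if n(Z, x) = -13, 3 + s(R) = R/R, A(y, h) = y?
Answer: I*√15 ≈ 3.873*I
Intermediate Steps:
s(R) = -2 (s(R) = -3 + R/R = -3 + 1 = -2)
r(C) = -13
√(r(187) + s(212)) = √(-13 - 2) = √(-15) = I*√15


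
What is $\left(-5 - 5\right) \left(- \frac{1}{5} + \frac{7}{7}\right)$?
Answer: $-8$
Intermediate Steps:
$\left(-5 - 5\right) \left(- \frac{1}{5} + \frac{7}{7}\right) = - 10 \left(\left(-1\right) \frac{1}{5} + 7 \cdot \frac{1}{7}\right) = - 10 \left(- \frac{1}{5} + 1\right) = \left(-10\right) \frac{4}{5} = -8$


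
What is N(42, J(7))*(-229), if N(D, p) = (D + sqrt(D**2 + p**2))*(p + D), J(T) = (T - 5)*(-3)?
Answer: -346248 - 247320*sqrt(2) ≈ -6.9601e+5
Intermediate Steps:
J(T) = 15 - 3*T (J(T) = (-5 + T)*(-3) = 15 - 3*T)
N(D, p) = (D + p)*(D + sqrt(D**2 + p**2)) (N(D, p) = (D + sqrt(D**2 + p**2))*(D + p) = (D + p)*(D + sqrt(D**2 + p**2)))
N(42, J(7))*(-229) = (42**2 + 42*(15 - 3*7) + 42*sqrt(42**2 + (15 - 3*7)**2) + (15 - 3*7)*sqrt(42**2 + (15 - 3*7)**2))*(-229) = (1764 + 42*(15 - 21) + 42*sqrt(1764 + (15 - 21)**2) + (15 - 21)*sqrt(1764 + (15 - 21)**2))*(-229) = (1764 + 42*(-6) + 42*sqrt(1764 + (-6)**2) - 6*sqrt(1764 + (-6)**2))*(-229) = (1764 - 252 + 42*sqrt(1764 + 36) - 6*sqrt(1764 + 36))*(-229) = (1764 - 252 + 42*sqrt(1800) - 180*sqrt(2))*(-229) = (1764 - 252 + 42*(30*sqrt(2)) - 180*sqrt(2))*(-229) = (1764 - 252 + 1260*sqrt(2) - 180*sqrt(2))*(-229) = (1512 + 1080*sqrt(2))*(-229) = -346248 - 247320*sqrt(2)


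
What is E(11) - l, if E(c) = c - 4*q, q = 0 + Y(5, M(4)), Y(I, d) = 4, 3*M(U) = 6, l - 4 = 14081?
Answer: -14090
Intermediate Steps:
l = 14085 (l = 4 + 14081 = 14085)
M(U) = 2 (M(U) = (⅓)*6 = 2)
q = 4 (q = 0 + 4 = 4)
E(c) = -16 + c (E(c) = c - 4*4 = c - 16 = -16 + c)
E(11) - l = (-16 + 11) - 1*14085 = -5 - 14085 = -14090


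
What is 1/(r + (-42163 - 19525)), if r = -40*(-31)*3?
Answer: -1/57968 ≈ -1.7251e-5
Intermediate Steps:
r = 3720 (r = 1240*3 = 3720)
1/(r + (-42163 - 19525)) = 1/(3720 + (-42163 - 19525)) = 1/(3720 - 61688) = 1/(-57968) = -1/57968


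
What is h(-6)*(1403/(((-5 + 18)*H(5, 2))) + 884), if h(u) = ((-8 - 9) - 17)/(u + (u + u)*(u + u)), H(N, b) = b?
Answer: -138193/598 ≈ -231.09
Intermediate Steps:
h(u) = -34/(u + 4*u²) (h(u) = (-17 - 17)/(u + (2*u)*(2*u)) = -34/(u + 4*u²))
h(-6)*(1403/(((-5 + 18)*H(5, 2))) + 884) = (-34/(-6*(1 + 4*(-6))))*(1403/(((-5 + 18)*2)) + 884) = (-34*(-⅙)/(1 - 24))*(1403/((13*2)) + 884) = (-34*(-⅙)/(-23))*(1403/26 + 884) = (-34*(-⅙)*(-1/23))*(1403*(1/26) + 884) = -17*(1403/26 + 884)/69 = -17/69*24387/26 = -138193/598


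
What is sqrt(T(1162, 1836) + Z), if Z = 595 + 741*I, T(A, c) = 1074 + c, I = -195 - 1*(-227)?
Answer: sqrt(27217) ≈ 164.98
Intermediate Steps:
I = 32 (I = -195 + 227 = 32)
Z = 24307 (Z = 595 + 741*32 = 595 + 23712 = 24307)
sqrt(T(1162, 1836) + Z) = sqrt((1074 + 1836) + 24307) = sqrt(2910 + 24307) = sqrt(27217)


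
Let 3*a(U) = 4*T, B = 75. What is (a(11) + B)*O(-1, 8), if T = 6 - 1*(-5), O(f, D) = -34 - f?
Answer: -2959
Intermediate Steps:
T = 11 (T = 6 + 5 = 11)
a(U) = 44/3 (a(U) = (4*11)/3 = (⅓)*44 = 44/3)
(a(11) + B)*O(-1, 8) = (44/3 + 75)*(-34 - 1*(-1)) = 269*(-34 + 1)/3 = (269/3)*(-33) = -2959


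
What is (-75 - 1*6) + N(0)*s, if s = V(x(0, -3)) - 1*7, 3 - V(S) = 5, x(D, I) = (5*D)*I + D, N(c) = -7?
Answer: -18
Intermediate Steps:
x(D, I) = D + 5*D*I (x(D, I) = 5*D*I + D = D + 5*D*I)
V(S) = -2 (V(S) = 3 - 1*5 = 3 - 5 = -2)
s = -9 (s = -2 - 1*7 = -2 - 7 = -9)
(-75 - 1*6) + N(0)*s = (-75 - 1*6) - 7*(-9) = (-75 - 6) + 63 = -81 + 63 = -18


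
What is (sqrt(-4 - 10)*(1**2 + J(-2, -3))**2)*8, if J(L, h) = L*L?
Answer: 200*I*sqrt(14) ≈ 748.33*I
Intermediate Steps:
J(L, h) = L**2
(sqrt(-4 - 10)*(1**2 + J(-2, -3))**2)*8 = (sqrt(-4 - 10)*(1**2 + (-2)**2)**2)*8 = (sqrt(-14)*(1 + 4)**2)*8 = ((I*sqrt(14))*5**2)*8 = ((I*sqrt(14))*25)*8 = (25*I*sqrt(14))*8 = 200*I*sqrt(14)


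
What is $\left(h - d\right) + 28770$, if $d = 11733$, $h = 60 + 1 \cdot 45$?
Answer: $17142$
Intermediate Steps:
$h = 105$ ($h = 60 + 45 = 105$)
$\left(h - d\right) + 28770 = \left(105 - 11733\right) + 28770 = -11628 + 28770 = 17142$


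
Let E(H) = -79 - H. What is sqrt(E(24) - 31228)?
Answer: I*sqrt(31331) ≈ 177.01*I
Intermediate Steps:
sqrt(E(24) - 31228) = sqrt((-79 - 1*24) - 31228) = sqrt((-79 - 24) - 31228) = sqrt(-103 - 31228) = sqrt(-31331) = I*sqrt(31331)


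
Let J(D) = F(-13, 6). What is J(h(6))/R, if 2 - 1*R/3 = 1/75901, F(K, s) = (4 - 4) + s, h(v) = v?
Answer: 151802/151801 ≈ 1.0000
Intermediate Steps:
F(K, s) = s (F(K, s) = 0 + s = s)
R = 455403/75901 (R = 6 - 3/75901 = 455403/75901 ≈ 6.0000)
J(D) = 6
J(h(6))/R = 6/(455403/75901) = 6*(75901/455403) = 151802/151801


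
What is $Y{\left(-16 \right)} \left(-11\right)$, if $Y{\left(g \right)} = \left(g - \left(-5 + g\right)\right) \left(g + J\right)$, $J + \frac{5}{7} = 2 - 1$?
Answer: $\frac{6050}{7} \approx 864.29$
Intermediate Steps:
$J = \frac{2}{7}$ ($J = - \frac{5}{7} + \left(2 - 1\right) = - \frac{5}{7} + 1 = \frac{2}{7} \approx 0.28571$)
$Y{\left(g \right)} = \frac{10}{7} + 5 g$ ($Y{\left(g \right)} = \left(g - \left(-5 + g\right)\right) \left(g + \frac{2}{7}\right) = 5 \left(\frac{2}{7} + g\right) = \frac{10}{7} + 5 g$)
$Y{\left(-16 \right)} \left(-11\right) = \left(\frac{10}{7} + 5 \left(-16\right)\right) \left(-11\right) = \left(\frac{10}{7} - 80\right) \left(-11\right) = \left(- \frac{550}{7}\right) \left(-11\right) = \frac{6050}{7}$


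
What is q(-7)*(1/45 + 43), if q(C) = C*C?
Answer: 94864/45 ≈ 2108.1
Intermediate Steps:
q(C) = C²
q(-7)*(1/45 + 43) = (-7)²*(1/45 + 43) = 49*(1/45 + 43) = 49*(1936/45) = 94864/45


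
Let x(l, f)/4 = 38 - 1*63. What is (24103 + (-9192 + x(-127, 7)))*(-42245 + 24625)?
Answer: -260969820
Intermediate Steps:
x(l, f) = -100 (x(l, f) = 4*(38 - 1*63) = 4*(38 - 63) = 4*(-25) = -100)
(24103 + (-9192 + x(-127, 7)))*(-42245 + 24625) = (24103 + (-9192 - 100))*(-42245 + 24625) = (24103 - 9292)*(-17620) = 14811*(-17620) = -260969820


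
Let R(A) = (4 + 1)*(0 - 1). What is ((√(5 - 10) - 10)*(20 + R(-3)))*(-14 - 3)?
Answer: 2550 - 255*I*√5 ≈ 2550.0 - 570.2*I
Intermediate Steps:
R(A) = -5 (R(A) = 5*(-1) = -5)
((√(5 - 10) - 10)*(20 + R(-3)))*(-14 - 3) = ((√(5 - 10) - 10)*(20 - 5))*(-14 - 3) = ((√(-5) - 10)*15)*(-17) = ((I*√5 - 10)*15)*(-17) = ((-10 + I*√5)*15)*(-17) = (-150 + 15*I*√5)*(-17) = 2550 - 255*I*√5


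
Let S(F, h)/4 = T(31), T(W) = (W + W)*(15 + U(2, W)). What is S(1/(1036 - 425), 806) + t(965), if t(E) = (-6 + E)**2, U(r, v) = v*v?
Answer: 1161729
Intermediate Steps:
U(r, v) = v**2
T(W) = 2*W*(15 + W**2) (T(W) = (W + W)*(15 + W**2) = (2*W)*(15 + W**2) = 2*W*(15 + W**2))
S(F, h) = 242048 (S(F, h) = 4*(2*31*(15 + 31**2)) = 4*(2*31*(15 + 961)) = 4*(2*31*976) = 4*60512 = 242048)
S(1/(1036 - 425), 806) + t(965) = 242048 + (-6 + 965)**2 = 242048 + 959**2 = 242048 + 919681 = 1161729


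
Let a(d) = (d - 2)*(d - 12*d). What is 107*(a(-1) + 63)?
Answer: 3210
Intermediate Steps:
a(d) = -11*d*(-2 + d) (a(d) = (-2 + d)*(-11*d) = -11*d*(-2 + d))
107*(a(-1) + 63) = 107*(11*(-1)*(2 - 1*(-1)) + 63) = 107*(11*(-1)*(2 + 1) + 63) = 107*(11*(-1)*3 + 63) = 107*(-33 + 63) = 107*30 = 3210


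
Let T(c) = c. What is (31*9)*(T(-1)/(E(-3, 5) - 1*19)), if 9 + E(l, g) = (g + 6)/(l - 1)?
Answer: 372/41 ≈ 9.0732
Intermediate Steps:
E(l, g) = -9 + (6 + g)/(-1 + l) (E(l, g) = -9 + (g + 6)/(l - 1) = -9 + (6 + g)/(-1 + l))
(31*9)*(T(-1)/(E(-3, 5) - 1*19)) = (31*9)*(-1/((15 + 5 - 9*(-3))/(-1 - 3) - 1*19)) = 279*(-1/((15 + 5 + 27)/(-4) - 19)) = 279*(-1/(-¼*47 - 19)) = 279*(-1/(-47/4 - 19)) = 279*(-1/(-123/4)) = 279*(-1*(-4/123)) = 279*(4/123) = 372/41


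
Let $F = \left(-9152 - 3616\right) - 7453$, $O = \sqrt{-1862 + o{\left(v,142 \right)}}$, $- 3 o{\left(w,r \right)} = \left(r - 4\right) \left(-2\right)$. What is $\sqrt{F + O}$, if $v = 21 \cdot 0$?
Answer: $\sqrt{-20221 + i \sqrt{1770}} \approx 0.148 + 142.2 i$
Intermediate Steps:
$v = 0$
$o{\left(w,r \right)} = - \frac{8}{3} + \frac{2 r}{3}$ ($o{\left(w,r \right)} = - \frac{\left(r - 4\right) \left(-2\right)}{3} = - \frac{\left(-4 + r\right) \left(-2\right)}{3} = - \frac{8 - 2 r}{3} = - \frac{8}{3} + \frac{2 r}{3}$)
$O = i \sqrt{1770}$ ($O = \sqrt{-1862 + \left(- \frac{8}{3} + \frac{2}{3} \cdot 142\right)} = \sqrt{-1862 + \left(- \frac{8}{3} + \frac{284}{3}\right)} = \sqrt{-1862 + 92} = \sqrt{-1770} = i \sqrt{1770} \approx 42.071 i$)
$F = -20221$ ($F = -12768 - 7453 = -20221$)
$\sqrt{F + O} = \sqrt{-20221 + i \sqrt{1770}}$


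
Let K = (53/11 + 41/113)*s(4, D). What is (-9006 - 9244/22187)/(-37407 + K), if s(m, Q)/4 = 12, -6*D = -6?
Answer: 22580266358/93160754277 ≈ 0.24238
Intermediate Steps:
D = 1 (D = -⅙*(-6) = 1)
s(m, Q) = 48 (s(m, Q) = 4*12 = 48)
K = 309120/1243 (K = (53/11 + 41/113)*48 = (6440/1243)*48 = 309120/1243 ≈ 248.69)
(-9006 - 9244/22187)/(-37407 + K) = (-9006 - 9244/22187)/(-37407 + 309120/1243) = (-9006 - 9244*1/22187)/(-46187781/1243) = (-9006 - 9244/22187)*(-1243/46187781) = -199825366/22187*(-1243/46187781) = 22580266358/93160754277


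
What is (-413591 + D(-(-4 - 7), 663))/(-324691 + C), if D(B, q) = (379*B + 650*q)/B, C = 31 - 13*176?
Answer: 2057191/1798214 ≈ 1.1440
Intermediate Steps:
C = -2257 (C = 31 - 2288 = -2257)
D(B, q) = (379*B + 650*q)/B
(-413591 + D(-(-4 - 7), 663))/(-324691 + C) = (-413591 + (379 + 650*663/(-(-4 - 7))))/(-324691 - 2257) = (-413591 + (379 + 650*663/(-1*(-11))))/(-326948) = (-413591 + (379 + 650*663/11))*(-1/326948) = (-413591 + (379 + 650*663*(1/11)))*(-1/326948) = (-413591 + (379 + 430950/11))*(-1/326948) = (-413591 + 435119/11)*(-1/326948) = -4114382/11*(-1/326948) = 2057191/1798214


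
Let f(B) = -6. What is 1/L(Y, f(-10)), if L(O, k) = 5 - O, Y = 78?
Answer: -1/73 ≈ -0.013699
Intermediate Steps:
1/L(Y, f(-10)) = 1/(5 - 1*78) = 1/(5 - 78) = 1/(-73) = -1/73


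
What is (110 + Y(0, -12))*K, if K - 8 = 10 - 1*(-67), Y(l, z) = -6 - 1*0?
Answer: 8840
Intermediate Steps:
Y(l, z) = -6 (Y(l, z) = -6 + 0 = -6)
K = 85 (K = 8 + (10 - 1*(-67)) = 8 + (10 + 67) = 8 + 77 = 85)
(110 + Y(0, -12))*K = (110 - 6)*85 = 104*85 = 8840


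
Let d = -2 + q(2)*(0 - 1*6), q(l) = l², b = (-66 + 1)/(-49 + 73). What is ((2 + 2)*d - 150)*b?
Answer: 8255/12 ≈ 687.92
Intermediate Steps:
b = -65/24 ≈ -2.7083
d = -26 (d = -2 + 2²*(0 - 1*6) = -2 + 4*(0 - 6) = -2 + 4*(-6) = -2 - 24 = -26)
((2 + 2)*d - 150)*b = ((2 + 2)*(-26) - 150)*(-65/24) = (4*(-26) - 150)*(-65/24) = (-104 - 150)*(-65/24) = -254*(-65/24) = 8255/12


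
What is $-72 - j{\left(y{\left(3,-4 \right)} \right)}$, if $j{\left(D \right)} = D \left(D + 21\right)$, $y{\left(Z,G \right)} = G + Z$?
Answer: $-52$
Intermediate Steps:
$j{\left(D \right)} = D \left(21 + D\right)$
$-72 - j{\left(y{\left(3,-4 \right)} \right)} = -72 - \left(-4 + 3\right) \left(21 + \left(-4 + 3\right)\right) = -72 - - (21 - 1) = -72 - \left(-1\right) 20 = -72 - -20 = -72 + 20 = -52$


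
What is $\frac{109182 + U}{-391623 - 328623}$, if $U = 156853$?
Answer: $- \frac{266035}{720246} \approx -0.36937$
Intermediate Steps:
$\frac{109182 + U}{-391623 - 328623} = \frac{109182 + 156853}{-391623 - 328623} = \frac{266035}{-720246} = 266035 \left(- \frac{1}{720246}\right) = - \frac{266035}{720246}$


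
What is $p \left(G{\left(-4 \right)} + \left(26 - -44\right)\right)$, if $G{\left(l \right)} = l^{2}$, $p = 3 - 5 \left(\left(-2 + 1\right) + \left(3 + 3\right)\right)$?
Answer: $-1892$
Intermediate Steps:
$p = -22$ ($p = 3 - 5 \left(-1 + 6\right) = 3 - 25 = -22$)
$p \left(G{\left(-4 \right)} + \left(26 - -44\right)\right) = - 22 \left(\left(-4\right)^{2} + \left(26 - -44\right)\right) = - 22 \left(16 + \left(26 + 44\right)\right) = - 22 \left(16 + 70\right) = \left(-22\right) 86 = -1892$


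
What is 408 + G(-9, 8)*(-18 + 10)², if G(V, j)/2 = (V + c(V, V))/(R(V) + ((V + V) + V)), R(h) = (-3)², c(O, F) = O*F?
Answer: -104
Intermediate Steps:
c(O, F) = F*O
R(h) = 9
G(V, j) = 2*(V + V²)/(9 + 3*V) (G(V, j) = 2*((V + V*V)/(9 + ((V + V) + V))) = 2*((V + V²)/(9 + (2*V + V))) = 2*((V + V²)/(9 + 3*V)) = 2*(V + V²)/(9 + 3*V))
408 + G(-9, 8)*(-18 + 10)² = 408 + ((⅔)*(-9)*(1 - 9)/(3 - 9))*(-18 + 10)² = 408 + ((⅔)*(-9)*(-8)/(-6))*(-8)² = 408 + ((⅔)*(-9)*(-⅙)*(-8))*64 = 408 - 8*64 = 408 - 512 = -104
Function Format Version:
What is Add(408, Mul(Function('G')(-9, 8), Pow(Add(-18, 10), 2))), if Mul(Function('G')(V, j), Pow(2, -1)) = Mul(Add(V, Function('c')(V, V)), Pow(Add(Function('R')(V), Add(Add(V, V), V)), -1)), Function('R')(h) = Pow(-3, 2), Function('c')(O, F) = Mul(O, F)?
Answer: -104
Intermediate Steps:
Function('c')(O, F) = Mul(F, O)
Function('R')(h) = 9
Function('G')(V, j) = Mul(2, Pow(Add(9, Mul(3, V)), -1), Add(V, Pow(V, 2))) (Function('G')(V, j) = Mul(2, Mul(Add(V, Mul(V, V)), Pow(Add(9, Add(Add(V, V), V)), -1))) = Mul(2, Mul(Add(V, Pow(V, 2)), Pow(Add(9, Add(Mul(2, V), V)), -1))) = Mul(2, Mul(Add(V, Pow(V, 2)), Pow(Add(9, Mul(3, V)), -1))) = Mul(2, Mul(Pow(Add(9, Mul(3, V)), -1), Add(V, Pow(V, 2)))) = Mul(2, Pow(Add(9, Mul(3, V)), -1), Add(V, Pow(V, 2))))
Add(408, Mul(Function('G')(-9, 8), Pow(Add(-18, 10), 2))) = Add(408, Mul(Mul(Rational(2, 3), -9, Pow(Add(3, -9), -1), Add(1, -9)), Pow(Add(-18, 10), 2))) = Add(408, Mul(Mul(Rational(2, 3), -9, Pow(-6, -1), -8), Pow(-8, 2))) = Add(408, Mul(Mul(Rational(2, 3), -9, Rational(-1, 6), -8), 64)) = Add(408, Mul(-8, 64)) = Add(408, -512) = -104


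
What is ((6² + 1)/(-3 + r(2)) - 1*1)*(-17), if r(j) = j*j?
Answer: -612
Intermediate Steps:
r(j) = j²
((6² + 1)/(-3 + r(2)) - 1*1)*(-17) = ((6² + 1)/(-3 + 2²) - 1*1)*(-17) = ((36 + 1)/(-3 + 4) - 1)*(-17) = (37/1 - 1)*(-17) = (37*1 - 1)*(-17) = (37 - 1)*(-17) = 36*(-17) = -612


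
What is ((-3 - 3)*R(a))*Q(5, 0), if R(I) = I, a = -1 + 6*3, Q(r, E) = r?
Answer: -510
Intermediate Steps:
a = 17 (a = -1 + 18 = 17)
((-3 - 3)*R(a))*Q(5, 0) = ((-3 - 3)*17)*5 = -6*17*5 = -102*5 = -510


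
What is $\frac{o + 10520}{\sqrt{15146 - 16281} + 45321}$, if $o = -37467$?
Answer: $- \frac{1221264987}{2053994176} + \frac{26947 i \sqrt{1135}}{2053994176} \approx -0.59458 + 0.00044199 i$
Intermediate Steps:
$\frac{o + 10520}{\sqrt{15146 - 16281} + 45321} = \frac{-37467 + 10520}{\sqrt{15146 - 16281} + 45321} = - \frac{26947}{\sqrt{-1135} + 45321} = - \frac{26947}{i \sqrt{1135} + 45321} = - \frac{26947}{45321 + i \sqrt{1135}}$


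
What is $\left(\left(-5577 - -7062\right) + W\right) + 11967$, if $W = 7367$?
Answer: $20819$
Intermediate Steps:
$\left(\left(-5577 - -7062\right) + W\right) + 11967 = \left(\left(-5577 - -7062\right) + 7367\right) + 11967 = \left(\left(-5577 + 7062\right) + 7367\right) + 11967 = \left(1485 + 7367\right) + 11967 = 8852 + 11967 = 20819$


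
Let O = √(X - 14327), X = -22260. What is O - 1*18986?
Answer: -18986 + I*√36587 ≈ -18986.0 + 191.28*I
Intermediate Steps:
O = I*√36587 (O = √(-22260 - 14327) = √(-36587) = I*√36587 ≈ 191.28*I)
O - 1*18986 = I*√36587 - 1*18986 = I*√36587 - 18986 = -18986 + I*√36587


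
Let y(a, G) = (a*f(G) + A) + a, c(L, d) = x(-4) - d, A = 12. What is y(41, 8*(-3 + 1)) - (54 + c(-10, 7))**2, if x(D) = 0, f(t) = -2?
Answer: -2238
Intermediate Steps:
c(L, d) = -d (c(L, d) = 0 - d = -d)
y(a, G) = 12 - a (y(a, G) = (a*(-2) + 12) + a = (-2*a + 12) + a = (12 - 2*a) + a = 12 - a)
y(41, 8*(-3 + 1)) - (54 + c(-10, 7))**2 = (12 - 1*41) - (54 - 1*7)**2 = (12 - 41) - (54 - 7)**2 = -29 - 1*47**2 = -29 - 1*2209 = -29 - 2209 = -2238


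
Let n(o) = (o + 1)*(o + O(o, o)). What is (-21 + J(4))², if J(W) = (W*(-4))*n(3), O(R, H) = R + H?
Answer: 356409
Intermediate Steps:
O(R, H) = H + R
n(o) = 3*o*(1 + o) (n(o) = (o + 1)*(o + (o + o)) = (1 + o)*(o + 2*o) = (1 + o)*(3*o) = 3*o*(1 + o))
J(W) = -144*W (J(W) = (W*(-4))*(3*3*(1 + 3)) = (-4*W)*(3*3*4) = -4*W*36 = -144*W)
(-21 + J(4))² = (-21 - 144*4)² = (-21 - 576)² = (-597)² = 356409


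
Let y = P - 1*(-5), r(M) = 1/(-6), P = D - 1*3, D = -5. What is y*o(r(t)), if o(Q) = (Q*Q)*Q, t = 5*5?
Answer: 1/72 ≈ 0.013889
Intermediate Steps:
t = 25
P = -8 (P = -5 - 1*3 = -5 - 3 = -8)
r(M) = -⅙
y = -3 (y = -8 - 1*(-5) = -8 + 5 = -3)
o(Q) = Q³ (o(Q) = Q²*Q = Q³)
y*o(r(t)) = -3*(-⅙)³ = -3*(-1/216) = 1/72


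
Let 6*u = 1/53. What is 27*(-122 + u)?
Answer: -349155/106 ≈ -3293.9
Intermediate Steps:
u = 1/318 (u = (⅙)/53 = (⅙)*(1/53) = 1/318 ≈ 0.0031447)
27*(-122 + u) = 27*(-122 + 1/318) = 27*(-38795/318) = -349155/106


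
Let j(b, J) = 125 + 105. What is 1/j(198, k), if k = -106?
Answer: 1/230 ≈ 0.0043478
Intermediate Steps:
j(b, J) = 230
1/j(198, k) = 1/230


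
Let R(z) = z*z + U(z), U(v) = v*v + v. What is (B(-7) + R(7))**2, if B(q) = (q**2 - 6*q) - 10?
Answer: 34596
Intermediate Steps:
B(q) = -10 + q**2 - 6*q
U(v) = v + v**2 (U(v) = v**2 + v = v + v**2)
R(z) = z**2 + z*(1 + z) (R(z) = z*z + z*(1 + z) = z**2 + z*(1 + z))
(B(-7) + R(7))**2 = ((-10 + (-7)**2 - 6*(-7)) + 7*(1 + 2*7))**2 = ((-10 + 49 + 42) + 7*(1 + 14))**2 = (81 + 7*15)**2 = (81 + 105)**2 = 186**2 = 34596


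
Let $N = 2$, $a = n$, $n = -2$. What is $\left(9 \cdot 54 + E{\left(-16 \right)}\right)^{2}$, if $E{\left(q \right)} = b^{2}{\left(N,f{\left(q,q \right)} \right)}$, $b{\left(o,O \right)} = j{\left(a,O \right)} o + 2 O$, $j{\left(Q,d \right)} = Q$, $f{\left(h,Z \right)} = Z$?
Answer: $3175524$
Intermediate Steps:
$a = -2$
$b{\left(o,O \right)} = - 2 o + 2 O$
$E{\left(q \right)} = \left(-4 + 2 q\right)^{2}$ ($E{\left(q \right)} = \left(\left(-2\right) 2 + 2 q\right)^{2} = \left(-4 + 2 q\right)^{2}$)
$\left(9 \cdot 54 + E{\left(-16 \right)}\right)^{2} = \left(9 \cdot 54 + 4 \left(-2 - 16\right)^{2}\right)^{2} = \left(486 + 4 \left(-18\right)^{2}\right)^{2} = \left(486 + 4 \cdot 324\right)^{2} = \left(486 + 1296\right)^{2} = 1782^{2} = 3175524$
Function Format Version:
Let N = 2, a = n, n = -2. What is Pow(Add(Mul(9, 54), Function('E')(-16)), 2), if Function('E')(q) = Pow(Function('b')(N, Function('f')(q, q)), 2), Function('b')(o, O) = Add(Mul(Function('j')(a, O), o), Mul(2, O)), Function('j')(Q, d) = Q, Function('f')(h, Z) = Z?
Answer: 3175524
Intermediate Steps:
a = -2
Function('b')(o, O) = Add(Mul(-2, o), Mul(2, O))
Function('E')(q) = Pow(Add(-4, Mul(2, q)), 2) (Function('E')(q) = Pow(Add(Mul(-2, 2), Mul(2, q)), 2) = Pow(Add(-4, Mul(2, q)), 2))
Pow(Add(Mul(9, 54), Function('E')(-16)), 2) = Pow(Add(Mul(9, 54), Mul(4, Pow(Add(-2, -16), 2))), 2) = Pow(Add(486, Mul(4, Pow(-18, 2))), 2) = Pow(Add(486, Mul(4, 324)), 2) = Pow(Add(486, 1296), 2) = Pow(1782, 2) = 3175524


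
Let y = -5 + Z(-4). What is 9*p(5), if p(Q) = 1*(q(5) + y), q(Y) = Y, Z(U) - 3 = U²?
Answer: 171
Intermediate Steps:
Z(U) = 3 + U²
y = 14 (y = -5 + (3 + (-4)²) = -5 + (3 + 16) = -5 + 19 = 14)
p(Q) = 19 (p(Q) = 1*(5 + 14) = 1*19 = 19)
9*p(5) = 9*19 = 171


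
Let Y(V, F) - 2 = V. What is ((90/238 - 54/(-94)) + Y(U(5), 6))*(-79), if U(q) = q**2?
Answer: -12350781/5593 ≈ -2208.3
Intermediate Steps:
Y(V, F) = 2 + V
((90/238 - 54/(-94)) + Y(U(5), 6))*(-79) = ((90/238 - 54/(-94)) + (2 + 5**2))*(-79) = ((90*(1/238) - 54*(-1/94)) + (2 + 25))*(-79) = ((45/119 + 27/47) + 27)*(-79) = (5328/5593 + 27)*(-79) = (156339/5593)*(-79) = -12350781/5593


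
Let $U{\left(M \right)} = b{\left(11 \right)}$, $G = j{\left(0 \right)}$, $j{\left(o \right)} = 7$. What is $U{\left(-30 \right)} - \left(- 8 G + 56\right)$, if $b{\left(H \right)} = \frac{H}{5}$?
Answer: $\frac{11}{5} \approx 2.2$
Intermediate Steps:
$G = 7$
$b{\left(H \right)} = \frac{H}{5}$ ($b{\left(H \right)} = H \frac{1}{5} = \frac{H}{5}$)
$U{\left(M \right)} = \frac{11}{5}$ ($U{\left(M \right)} = \frac{1}{5} \cdot 11 = \frac{11}{5}$)
$U{\left(-30 \right)} - \left(- 8 G + 56\right) = \frac{11}{5} - \left(\left(-8\right) 7 + 56\right) = \frac{11}{5} - \left(-56 + 56\right) = \frac{11}{5} - 0 = \frac{11}{5} + 0 = \frac{11}{5}$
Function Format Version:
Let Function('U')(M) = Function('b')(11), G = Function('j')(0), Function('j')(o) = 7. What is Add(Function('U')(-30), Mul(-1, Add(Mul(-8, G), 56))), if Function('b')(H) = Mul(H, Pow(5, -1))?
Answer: Rational(11, 5) ≈ 2.2000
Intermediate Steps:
G = 7
Function('b')(H) = Mul(Rational(1, 5), H) (Function('b')(H) = Mul(H, Rational(1, 5)) = Mul(Rational(1, 5), H))
Function('U')(M) = Rational(11, 5) (Function('U')(M) = Mul(Rational(1, 5), 11) = Rational(11, 5))
Add(Function('U')(-30), Mul(-1, Add(Mul(-8, G), 56))) = Add(Rational(11, 5), Mul(-1, Add(Mul(-8, 7), 56))) = Add(Rational(11, 5), Mul(-1, Add(-56, 56))) = Add(Rational(11, 5), Mul(-1, 0)) = Add(Rational(11, 5), 0) = Rational(11, 5)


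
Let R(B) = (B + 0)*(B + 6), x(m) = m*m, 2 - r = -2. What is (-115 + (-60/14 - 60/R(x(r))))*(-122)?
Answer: 4488685/308 ≈ 14574.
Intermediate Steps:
r = 4 (r = 2 - 1*(-2) = 2 + 2 = 4)
x(m) = m**2
R(B) = B*(6 + B)
(-115 + (-60/14 - 60/R(x(r))))*(-122) = (-115 + (-60/14 - 60*1/(16*(6 + 4**2))))*(-122) = (-115 + (-60*1/14 - 60*1/(16*(6 + 16))))*(-122) = (-115 + (-30/7 - 60/(16*22)))*(-122) = (-115 + (-30/7 - 60/352))*(-122) = (-115 + (-30/7 - 60*1/352))*(-122) = (-115 + (-30/7 - 15/88))*(-122) = (-115 - 2745/616)*(-122) = -73585/616*(-122) = 4488685/308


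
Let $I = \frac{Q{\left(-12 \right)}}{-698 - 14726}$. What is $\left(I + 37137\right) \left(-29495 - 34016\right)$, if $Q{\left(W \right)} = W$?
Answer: $- \frac{9094792665525}{3856} \approx -2.3586 \cdot 10^{9}$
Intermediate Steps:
$I = \frac{3}{3856}$ ($I = - \frac{12}{-698 - 14726} = - \frac{12}{-15424} = \left(-12\right) \left(- \frac{1}{15424}\right) = \frac{3}{3856} \approx 0.00077801$)
$\left(I + 37137\right) \left(-29495 - 34016\right) = \left(\frac{3}{3856} + 37137\right) \left(-29495 - 34016\right) = \frac{143200275}{3856} \left(-63511\right) = - \frac{9094792665525}{3856}$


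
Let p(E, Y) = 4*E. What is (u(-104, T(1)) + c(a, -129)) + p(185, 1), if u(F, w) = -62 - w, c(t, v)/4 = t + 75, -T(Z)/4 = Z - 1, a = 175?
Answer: 1678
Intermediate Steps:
T(Z) = 4 - 4*Z (T(Z) = -4*(Z - 1) = -4*(-1 + Z) = 4 - 4*Z)
c(t, v) = 300 + 4*t (c(t, v) = 4*(t + 75) = 4*(75 + t) = 300 + 4*t)
(u(-104, T(1)) + c(a, -129)) + p(185, 1) = ((-62 - (4 - 4*1)) + (300 + 4*175)) + 4*185 = ((-62 - (4 - 4)) + (300 + 700)) + 740 = ((-62 - 1*0) + 1000) + 740 = ((-62 + 0) + 1000) + 740 = (-62 + 1000) + 740 = 938 + 740 = 1678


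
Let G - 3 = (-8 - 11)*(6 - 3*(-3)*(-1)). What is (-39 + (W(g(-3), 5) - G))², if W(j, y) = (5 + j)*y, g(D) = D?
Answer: 7921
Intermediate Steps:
W(j, y) = y*(5 + j)
G = 60 (G = 3 + (-8 - 11)*(6 - 3*(-3)*(-1)) = 3 - 19*(6 + 9*(-1)) = 3 - 19*(6 - 9) = 3 - 19*(-3) = 3 + 57 = 60)
(-39 + (W(g(-3), 5) - G))² = (-39 + (5*(5 - 3) - 1*60))² = (-39 + (5*2 - 60))² = (-39 + (10 - 60))² = (-39 - 50)² = (-89)² = 7921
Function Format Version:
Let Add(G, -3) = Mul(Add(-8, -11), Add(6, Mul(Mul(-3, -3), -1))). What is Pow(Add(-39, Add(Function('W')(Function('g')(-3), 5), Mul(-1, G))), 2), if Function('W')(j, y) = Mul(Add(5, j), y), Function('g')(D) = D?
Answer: 7921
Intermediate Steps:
Function('W')(j, y) = Mul(y, Add(5, j))
G = 60 (G = Add(3, Mul(Add(-8, -11), Add(6, Mul(Mul(-3, -3), -1)))) = Add(3, Mul(-19, Add(6, Mul(9, -1)))) = Add(3, Mul(-19, Add(6, -9))) = Add(3, Mul(-19, -3)) = Add(3, 57) = 60)
Pow(Add(-39, Add(Function('W')(Function('g')(-3), 5), Mul(-1, G))), 2) = Pow(Add(-39, Add(Mul(5, Add(5, -3)), Mul(-1, 60))), 2) = Pow(Add(-39, Add(Mul(5, 2), -60)), 2) = Pow(Add(-39, Add(10, -60)), 2) = Pow(Add(-39, -50), 2) = Pow(-89, 2) = 7921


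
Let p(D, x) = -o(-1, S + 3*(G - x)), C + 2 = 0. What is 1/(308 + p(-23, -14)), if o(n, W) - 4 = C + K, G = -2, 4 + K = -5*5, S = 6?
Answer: 1/335 ≈ 0.0029851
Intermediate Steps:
C = -2 (C = -2 + 0 = -2)
K = -29 (K = -4 - 5*5 = -4 - 25 = -29)
o(n, W) = -27 (o(n, W) = 4 + (-2 - 29) = 4 - 31 = -27)
p(D, x) = 27 (p(D, x) = -1*(-27) = 27)
1/(308 + p(-23, -14)) = 1/(308 + 27) = 1/335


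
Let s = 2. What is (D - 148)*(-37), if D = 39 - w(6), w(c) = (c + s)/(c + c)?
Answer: 12173/3 ≈ 4057.7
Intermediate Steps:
w(c) = (2 + c)/(2*c) (w(c) = (c + 2)/(c + c) = (2 + c)/((2*c)) = (2 + c)*(1/(2*c)) = (2 + c)/(2*c))
D = 115/3 (D = 39 - (2 + 6)/(2*6) = 39 - 8/(2*6) = 39 - 1*⅔ = 39 - ⅔ = 115/3 ≈ 38.333)
(D - 148)*(-37) = (115/3 - 148)*(-37) = -329/3*(-37) = 12173/3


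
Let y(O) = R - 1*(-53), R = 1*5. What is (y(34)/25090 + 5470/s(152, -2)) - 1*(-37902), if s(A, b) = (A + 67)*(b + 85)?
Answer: 8642879832713/228030465 ≈ 37902.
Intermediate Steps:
s(A, b) = (67 + A)*(85 + b)
R = 5
y(O) = 58 (y(O) = 5 - 1*(-53) = 5 + 53 = 58)
(y(34)/25090 + 5470/s(152, -2)) - 1*(-37902) = (58/25090 + 5470/(5695 + 67*(-2) + 85*152 + 152*(-2))) - 1*(-37902) = (58*(1/25090) + 5470/(5695 - 134 + 12920 - 304)) + 37902 = (29/12545 + 5470/18177) + 37902 = 69148283/228030465 + 37902 = 8642879832713/228030465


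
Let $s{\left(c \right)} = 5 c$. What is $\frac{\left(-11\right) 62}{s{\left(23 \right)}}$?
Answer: $- \frac{682}{115} \approx -5.9304$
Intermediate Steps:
$\frac{\left(-11\right) 62}{s{\left(23 \right)}} = \frac{\left(-11\right) 62}{5 \cdot 23} = - \frac{682}{115}$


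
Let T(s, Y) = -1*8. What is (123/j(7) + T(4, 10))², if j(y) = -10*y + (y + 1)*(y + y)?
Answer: 5041/196 ≈ 25.719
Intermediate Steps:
T(s, Y) = -8
j(y) = -10*y + 2*y*(1 + y) (j(y) = -10*y + (1 + y)*(2*y) = -10*y + 2*y*(1 + y))
(123/j(7) + T(4, 10))² = (123/((2*7*(-4 + 7))) - 8)² = (123/((2*7*3)) - 8)² = (123/42 - 8)² = (123*(1/42) - 8)² = (41/14 - 8)² = (-71/14)² = 5041/196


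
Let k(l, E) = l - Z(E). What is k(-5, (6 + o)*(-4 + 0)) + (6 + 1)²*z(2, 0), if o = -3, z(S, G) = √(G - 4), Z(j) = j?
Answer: 7 + 98*I ≈ 7.0 + 98.0*I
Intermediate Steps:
z(S, G) = √(-4 + G)
k(l, E) = l - E
k(-5, (6 + o)*(-4 + 0)) + (6 + 1)²*z(2, 0) = (-5 - (6 - 3)*(-4 + 0)) + (6 + 1)²*√(-4 + 0) = (-5 - 3*(-4)) + 7²*√(-4) = (-5 - 1*(-12)) + 49*(2*I) = (-5 + 12) + 98*I = 7 + 98*I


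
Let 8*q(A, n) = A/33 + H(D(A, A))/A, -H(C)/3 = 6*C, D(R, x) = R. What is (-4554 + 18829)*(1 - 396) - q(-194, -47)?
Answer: -372149053/66 ≈ -5.6386e+6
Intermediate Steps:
H(C) = -18*C
q(A, n) = -9/4 + A/264 (q(A, n) = (A/33 + (-18*A)/A)/8 = (A*(1/33) - 18)/8 = (A/33 - 18)/8 = (-18 + A/33)/8 = -9/4 + A/264)
(-4554 + 18829)*(1 - 396) - q(-194, -47) = (-4554 + 18829)*(1 - 396) - (-9/4 + (1/264)*(-194)) = 14275*(-395) - (-9/4 - 97/132) = -5638625 - 1*(-197/66) = -5638625 + 197/66 = -372149053/66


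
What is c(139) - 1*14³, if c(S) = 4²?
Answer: -2728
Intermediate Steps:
c(S) = 16
c(139) - 1*14³ = 16 - 1*14³ = 16 - 1*2744 = 16 - 2744 = -2728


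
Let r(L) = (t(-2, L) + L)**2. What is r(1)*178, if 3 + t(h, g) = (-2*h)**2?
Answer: 34888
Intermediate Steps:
t(h, g) = -3 + 4*h**2 (t(h, g) = -3 + (-2*h)**2 = -3 + 4*h**2)
r(L) = (13 + L)**2 (r(L) = ((-3 + 4*(-2)**2) + L)**2 = ((-3 + 4*4) + L)**2 = ((-3 + 16) + L)**2 = (13 + L)**2)
r(1)*178 = (13 + 1)**2*178 = 14**2*178 = 196*178 = 34888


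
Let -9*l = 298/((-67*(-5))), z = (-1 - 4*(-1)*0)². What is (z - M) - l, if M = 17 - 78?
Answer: 187228/3015 ≈ 62.099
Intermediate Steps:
M = -61
z = 1 (z = (-1 + 4*0)² = (-1 + 0)² = (-1)² = 1)
l = -298/3015 (l = -298/(9*((-67*(-5)))) = -298/(9*335) = -⅑*298/335 = -298/3015 ≈ -0.098839)
(z - M) - l = (1 - 1*(-61)) - 1*(-298/3015) = (1 + 61) + 298/3015 = 62 + 298/3015 = 187228/3015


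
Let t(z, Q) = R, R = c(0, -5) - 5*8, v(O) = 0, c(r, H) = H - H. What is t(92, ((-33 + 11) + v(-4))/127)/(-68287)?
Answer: 40/68287 ≈ 0.00058576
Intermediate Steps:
c(r, H) = 0
R = -40 (R = 0 - 5*8 = 0 - 40 = -40)
t(z, Q) = -40
t(92, ((-33 + 11) + v(-4))/127)/(-68287) = -40/(-68287) = -40*(-1/68287) = 40/68287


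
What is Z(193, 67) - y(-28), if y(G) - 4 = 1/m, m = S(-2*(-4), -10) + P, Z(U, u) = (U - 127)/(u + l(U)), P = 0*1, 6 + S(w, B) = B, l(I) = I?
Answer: -3831/1040 ≈ -3.6837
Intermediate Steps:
S(w, B) = -6 + B
P = 0
Z(U, u) = (-127 + U)/(U + u) (Z(U, u) = (U - 127)/(u + U) = (-127 + U)/(U + u))
m = -16 (m = (-6 - 10) + 0 = -16 + 0 = -16)
y(G) = 63/16 (y(G) = 4 + 1/(-16) = 4 - 1/16 = 63/16)
Z(193, 67) - y(-28) = (-127 + 193)/(193 + 67) - 1*63/16 = 66/260 - 63/16 = (1/260)*66 - 63/16 = 33/130 - 63/16 = -3831/1040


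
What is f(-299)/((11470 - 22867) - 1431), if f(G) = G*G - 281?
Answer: -22280/3207 ≈ -6.9473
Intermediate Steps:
f(G) = -281 + G**2 (f(G) = G**2 - 281 = -281 + G**2)
f(-299)/((11470 - 22867) - 1431) = (-281 + (-299)**2)/((11470 - 22867) - 1431) = (-281 + 89401)/(-11397 - 1431) = 89120/(-12828) = 89120*(-1/12828) = -22280/3207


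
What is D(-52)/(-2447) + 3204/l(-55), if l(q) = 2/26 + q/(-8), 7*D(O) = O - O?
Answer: 111072/241 ≈ 460.88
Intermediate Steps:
D(O) = 0 (D(O) = (O - O)/7 = (⅐)*0 = 0)
l(q) = 1/13 - q/8 (l(q) = 2*(1/26) + q*(-⅛) = 1/13 - q/8)
D(-52)/(-2447) + 3204/l(-55) = 0/(-2447) + 3204/(1/13 - ⅛*(-55)) = 0*(-1/2447) + 3204/(1/13 + 55/8) = 0 + 3204/(723/104) = 0 + 3204*(104/723) = 0 + 111072/241 = 111072/241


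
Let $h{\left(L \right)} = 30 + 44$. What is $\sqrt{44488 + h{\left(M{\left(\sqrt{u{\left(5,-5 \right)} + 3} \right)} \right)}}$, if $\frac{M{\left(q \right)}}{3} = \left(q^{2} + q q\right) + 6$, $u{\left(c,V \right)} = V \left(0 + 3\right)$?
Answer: $\sqrt{44562} \approx 211.1$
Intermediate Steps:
$u{\left(c,V \right)} = 3 V$ ($u{\left(c,V \right)} = V 3 = 3 V$)
$M{\left(q \right)} = 18 + 6 q^{2}$ ($M{\left(q \right)} = 3 \left(\left(q^{2} + q q\right) + 6\right) = 3 \left(\left(q^{2} + q^{2}\right) + 6\right) = 3 \left(2 q^{2} + 6\right) = 3 \left(6 + 2 q^{2}\right) = 18 + 6 q^{2}$)
$h{\left(L \right)} = 74$
$\sqrt{44488 + h{\left(M{\left(\sqrt{u{\left(5,-5 \right)} + 3} \right)} \right)}} = \sqrt{44488 + 74} = \sqrt{44562}$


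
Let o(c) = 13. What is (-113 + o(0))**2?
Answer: 10000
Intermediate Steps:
(-113 + o(0))**2 = (-113 + 13)**2 = (-100)**2 = 10000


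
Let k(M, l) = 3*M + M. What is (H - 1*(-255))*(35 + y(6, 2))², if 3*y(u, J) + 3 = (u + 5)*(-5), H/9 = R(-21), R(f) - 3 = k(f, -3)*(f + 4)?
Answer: 9671002/3 ≈ 3.2237e+6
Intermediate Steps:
k(M, l) = 4*M
R(f) = 3 + 4*f*(4 + f) (R(f) = 3 + (4*f)*(f + 4) = 3 + (4*f)*(4 + f) = 3 + 4*f*(4 + f))
H = 12879 (H = 9*(3 + 4*(-21)² + 16*(-21)) = 9*(3 + 4*441 - 336) = 9*(3 + 1764 - 336) = 9*1431 = 12879)
y(u, J) = -28/3 - 5*u/3 (y(u, J) = -1 + ((u + 5)*(-5))/3 = -1 + ((5 + u)*(-5))/3 = -1 + (-25 - 5*u)/3 = -1 + (-25/3 - 5*u/3) = -28/3 - 5*u/3)
(H - 1*(-255))*(35 + y(6, 2))² = (12879 - 1*(-255))*(35 + (-28/3 - 5/3*6))² = (12879 + 255)*(35 + (-28/3 - 10))² = 13134*(35 - 58/3)² = 13134*(47/3)² = 13134*(2209/9) = 9671002/3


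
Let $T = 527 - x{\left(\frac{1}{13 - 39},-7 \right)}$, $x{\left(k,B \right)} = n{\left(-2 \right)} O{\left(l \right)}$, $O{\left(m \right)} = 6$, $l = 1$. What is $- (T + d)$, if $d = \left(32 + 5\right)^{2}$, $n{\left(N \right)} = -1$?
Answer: $-1902$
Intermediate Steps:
$x{\left(k,B \right)} = -6$ ($x{\left(k,B \right)} = \left(-1\right) 6 = -6$)
$d = 1369$ ($d = 37^{2} = 1369$)
$T = 533$ ($T = 527 - -6 = 527 + 6 = 533$)
$- (T + d) = - (533 + 1369) = \left(-1\right) 1902 = -1902$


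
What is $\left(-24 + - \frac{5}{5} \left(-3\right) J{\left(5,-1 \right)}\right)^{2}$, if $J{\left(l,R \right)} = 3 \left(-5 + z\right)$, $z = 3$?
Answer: $1764$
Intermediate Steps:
$J{\left(l,R \right)} = -6$ ($J{\left(l,R \right)} = 3 \left(-5 + 3\right) = 3 \left(-2\right) = -6$)
$\left(-24 + - \frac{5}{5} \left(-3\right) J{\left(5,-1 \right)}\right)^{2} = \left(-24 + - \frac{5}{5} \left(-3\right) \left(-6\right)\right)^{2} = \left(-24 + \left(-5\right) \frac{1}{5} \left(-3\right) \left(-6\right)\right)^{2} = \left(-24 + \left(-1\right) \left(-3\right) \left(-6\right)\right)^{2} = \left(-24 + 3 \left(-6\right)\right)^{2} = \left(-24 - 18\right)^{2} = \left(-42\right)^{2} = 1764$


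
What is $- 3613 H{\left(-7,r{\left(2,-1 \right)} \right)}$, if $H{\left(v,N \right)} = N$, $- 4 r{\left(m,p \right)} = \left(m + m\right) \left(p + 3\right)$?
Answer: $7226$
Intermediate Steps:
$r{\left(m,p \right)} = - \frac{m \left(3 + p\right)}{2}$ ($r{\left(m,p \right)} = - \frac{\left(m + m\right) \left(p + 3\right)}{4} = - \frac{2 m \left(3 + p\right)}{4} = - \frac{m \left(3 + p\right)}{2}$)
$- 3613 H{\left(-7,r{\left(2,-1 \right)} \right)} = - 3613 \left(\left(- \frac{1}{2}\right) 2 \left(3 - 1\right)\right) = - 3613 \left(\left(- \frac{1}{2}\right) 2 \cdot 2\right) = \left(-3613\right) \left(-2\right) = 7226$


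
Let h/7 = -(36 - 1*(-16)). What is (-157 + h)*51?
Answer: -26571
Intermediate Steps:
h = -364 (h = 7*(-(36 - 1*(-16))) = 7*(-(36 + 16)) = 7*(-1*52) = 7*(-52) = -364)
(-157 + h)*51 = (-157 - 364)*51 = -521*51 = -26571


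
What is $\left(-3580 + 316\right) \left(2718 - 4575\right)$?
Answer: $6061248$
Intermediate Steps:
$\left(-3580 + 316\right) \left(2718 - 4575\right) = - 3264 \left(2718 - 4575\right) = \left(-3264\right) \left(-1857\right) = 6061248$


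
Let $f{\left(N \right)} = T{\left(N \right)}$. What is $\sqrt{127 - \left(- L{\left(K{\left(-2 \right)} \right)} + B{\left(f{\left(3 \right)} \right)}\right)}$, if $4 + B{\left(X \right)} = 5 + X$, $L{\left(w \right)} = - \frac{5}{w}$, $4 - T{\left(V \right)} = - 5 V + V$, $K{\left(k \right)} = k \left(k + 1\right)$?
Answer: $\frac{\sqrt{430}}{2} \approx 10.368$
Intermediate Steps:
$K{\left(k \right)} = k \left(1 + k\right)$
$T{\left(V \right)} = 4 + 4 V$ ($T{\left(V \right)} = 4 - \left(- 5 V + V\right) = 4 - - 4 V = 4 + 4 V$)
$f{\left(N \right)} = 4 + 4 N$
$B{\left(X \right)} = 1 + X$ ($B{\left(X \right)} = -4 + \left(5 + X\right) = 1 + X$)
$\sqrt{127 - \left(- L{\left(K{\left(-2 \right)} \right)} + B{\left(f{\left(3 \right)} \right)}\right)} = \sqrt{127 - \left(5 + 12 + 5 \left(- \frac{1}{2 \left(1 - 2\right)}\right)\right)} = \sqrt{127 - \left(17 + \frac{5}{2}\right)} = \sqrt{127 - \frac{39}{2}} = \sqrt{\frac{215}{2}} = \frac{\sqrt{430}}{2}$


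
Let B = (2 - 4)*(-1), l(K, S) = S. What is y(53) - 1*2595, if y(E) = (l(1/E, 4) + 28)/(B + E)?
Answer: -142693/55 ≈ -2594.4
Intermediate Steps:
B = 2 (B = -2*(-1) = 2)
y(E) = 32/(2 + E) (y(E) = (4 + 28)/(2 + E) = 32/(2 + E))
y(53) - 1*2595 = 32/(2 + 53) - 1*2595 = 32/55 - 2595 = -142693/55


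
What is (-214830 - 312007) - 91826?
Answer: -618663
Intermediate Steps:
(-214830 - 312007) - 91826 = -526837 - 91826 = -618663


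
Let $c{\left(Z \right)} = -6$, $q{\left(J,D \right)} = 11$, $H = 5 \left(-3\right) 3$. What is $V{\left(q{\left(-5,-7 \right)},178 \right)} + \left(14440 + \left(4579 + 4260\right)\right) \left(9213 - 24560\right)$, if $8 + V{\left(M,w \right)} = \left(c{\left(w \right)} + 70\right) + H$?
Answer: $-357262802$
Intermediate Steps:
$H = -45$ ($H = \left(-15\right) 3 = -45$)
$V{\left(M,w \right)} = 11$ ($V{\left(M,w \right)} = -8 + \left(\left(-6 + 70\right) - 45\right) = -8 + \left(64 - 45\right) = -8 + 19 = 11$)
$V{\left(q{\left(-5,-7 \right)},178 \right)} + \left(14440 + \left(4579 + 4260\right)\right) \left(9213 - 24560\right) = 11 + \left(14440 + \left(4579 + 4260\right)\right) \left(9213 - 24560\right) = 11 + \left(14440 + 8839\right) \left(-15347\right) = 11 + 23279 \left(-15347\right) = 11 - 357262813 = -357262802$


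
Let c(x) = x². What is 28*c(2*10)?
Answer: 11200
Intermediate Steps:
28*c(2*10) = 28*(2*10)² = 28*20² = 28*400 = 11200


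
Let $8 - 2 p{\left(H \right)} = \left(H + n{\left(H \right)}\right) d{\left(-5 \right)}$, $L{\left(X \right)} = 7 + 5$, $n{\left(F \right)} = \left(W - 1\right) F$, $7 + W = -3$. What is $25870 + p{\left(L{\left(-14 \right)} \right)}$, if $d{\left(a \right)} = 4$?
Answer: $26114$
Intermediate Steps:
$W = -10$ ($W = -7 - 3 = -10$)
$n{\left(F \right)} = - 11 F$ ($n{\left(F \right)} = \left(-10 - 1\right) F = - 11 F$)
$L{\left(X \right)} = 12$
$p{\left(H \right)} = 4 + 20 H$ ($p{\left(H \right)} = 4 - \frac{\left(H - 11 H\right) 4}{2} = 4 - \frac{- 10 H 4}{2} = 4 - \frac{\left(-40\right) H}{2} = 4 + 20 H$)
$25870 + p{\left(L{\left(-14 \right)} \right)} = 25870 + \left(4 + 20 \cdot 12\right) = 25870 + \left(4 + 240\right) = 25870 + 244 = 26114$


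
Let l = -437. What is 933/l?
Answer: -933/437 ≈ -2.1350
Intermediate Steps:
933/l = 933/(-437) = 933*(-1/437) = -933/437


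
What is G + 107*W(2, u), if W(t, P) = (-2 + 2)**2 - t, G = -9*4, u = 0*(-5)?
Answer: -250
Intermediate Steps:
u = 0
G = -36
W(t, P) = -t (W(t, P) = 0**2 - t = 0 - t = -t)
G + 107*W(2, u) = -36 + 107*(-1*2) = -36 + 107*(-2) = -36 - 214 = -250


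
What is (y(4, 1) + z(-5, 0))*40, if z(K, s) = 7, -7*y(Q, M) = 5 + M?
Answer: 1720/7 ≈ 245.71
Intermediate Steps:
y(Q, M) = -5/7 - M/7 (y(Q, M) = -(5 + M)/7 = -5/7 - M/7)
(y(4, 1) + z(-5, 0))*40 = ((-5/7 - 1/7*1) + 7)*40 = ((-5/7 - 1/7) + 7)*40 = (-6/7 + 7)*40 = (43/7)*40 = 1720/7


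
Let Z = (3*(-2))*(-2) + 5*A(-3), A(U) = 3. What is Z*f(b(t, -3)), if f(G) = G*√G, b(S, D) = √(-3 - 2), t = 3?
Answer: 27*5^(¾)*I^(3/2) ≈ -63.838 + 63.838*I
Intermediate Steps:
b(S, D) = I*√5 (b(S, D) = √(-5) = I*√5)
f(G) = G^(3/2)
Z = 27 (Z = (3*(-2))*(-2) + 5*3 = -6*(-2) + 15 = 12 + 15 = 27)
Z*f(b(t, -3)) = 27*(I*√5)^(3/2) = 27*(5^(¾)*I^(3/2)) = 27*5^(¾)*I^(3/2)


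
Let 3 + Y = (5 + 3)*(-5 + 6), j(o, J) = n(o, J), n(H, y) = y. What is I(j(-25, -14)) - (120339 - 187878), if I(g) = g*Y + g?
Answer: 67455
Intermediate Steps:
j(o, J) = J
Y = 5 (Y = -3 + (5 + 3)*(-5 + 6) = -3 + 8*1 = -3 + 8 = 5)
I(g) = 6*g (I(g) = g*5 + g = 5*g + g = 6*g)
I(j(-25, -14)) - (120339 - 187878) = 6*(-14) - (120339 - 187878) = -84 - 1*(-67539) = -84 + 67539 = 67455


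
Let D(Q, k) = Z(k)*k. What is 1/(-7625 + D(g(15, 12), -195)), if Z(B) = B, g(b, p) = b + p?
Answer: 1/30400 ≈ 3.2895e-5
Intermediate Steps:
D(Q, k) = k² (D(Q, k) = k*k = k²)
1/(-7625 + D(g(15, 12), -195)) = 1/(-7625 + (-195)²) = 1/(-7625 + 38025) = 1/30400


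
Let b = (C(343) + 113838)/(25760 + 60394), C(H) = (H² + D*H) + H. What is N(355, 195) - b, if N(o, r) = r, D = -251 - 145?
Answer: 8352014/43077 ≈ 193.89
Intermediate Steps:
D = -396
C(H) = H² - 395*H (C(H) = (H² - 396*H) + H = H² - 395*H)
b = 48001/43077 (b = (343*(-395 + 343) + 113838)/(25760 + 60394) = (343*(-52) + 113838)/86154 = (-17836 + 113838)*(1/86154) = 96002*(1/86154) = 48001/43077 ≈ 1.1143)
N(355, 195) - b = 195 - 1*48001/43077 = 195 - 48001/43077 = 8352014/43077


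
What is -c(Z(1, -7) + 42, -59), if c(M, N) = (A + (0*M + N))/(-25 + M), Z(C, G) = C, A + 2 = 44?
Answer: 17/18 ≈ 0.94444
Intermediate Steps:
A = 42 (A = -2 + 44 = 42)
c(M, N) = (42 + N)/(-25 + M) (c(M, N) = (42 + (0*M + N))/(-25 + M) = (42 + (0 + N))/(-25 + M) = (42 + N)/(-25 + M))
-c(Z(1, -7) + 42, -59) = -(42 - 59)/(-25 + (1 + 42)) = -(-17)/(-25 + 43) = -(-17)/18 = -1*(-17/18) = 17/18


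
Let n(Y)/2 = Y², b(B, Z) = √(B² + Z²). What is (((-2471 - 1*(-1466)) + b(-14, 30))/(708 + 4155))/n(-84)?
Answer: -335/22875552 + √274/34313328 ≈ -1.4162e-5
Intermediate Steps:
n(Y) = 2*Y²
(((-2471 - 1*(-1466)) + b(-14, 30))/(708 + 4155))/n(-84) = (((-2471 - 1*(-1466)) + √((-14)² + 30²))/(708 + 4155))/((2*(-84)²)) = (((-2471 + 1466) + √(196 + 900))/4863)/((2*7056)) = ((-1005 + √1096)*(1/4863))/14112 = ((-1005 + 2*√274)*(1/4863))*(1/14112) = (-335/1621 + 2*√274/4863)*(1/14112) = -335/22875552 + √274/34313328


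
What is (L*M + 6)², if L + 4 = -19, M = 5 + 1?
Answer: 17424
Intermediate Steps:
M = 6
L = -23 (L = -4 - 19 = -23)
(L*M + 6)² = (-23*6 + 6)² = (-138 + 6)² = (-132)² = 17424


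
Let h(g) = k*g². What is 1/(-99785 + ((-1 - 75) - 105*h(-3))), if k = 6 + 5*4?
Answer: -1/124431 ≈ -8.0366e-6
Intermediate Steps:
k = 26 (k = 6 + 20 = 26)
h(g) = 26*g²
1/(-99785 + ((-1 - 75) - 105*h(-3))) = 1/(-99785 + ((-1 - 75) - 2730*(-3)²)) = 1/(-99785 + (-76 - 2730*9)) = 1/(-99785 + (-76 - 105*234)) = 1/(-99785 + (-76 - 24570)) = 1/(-99785 - 24646) = 1/(-124431) = -1/124431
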